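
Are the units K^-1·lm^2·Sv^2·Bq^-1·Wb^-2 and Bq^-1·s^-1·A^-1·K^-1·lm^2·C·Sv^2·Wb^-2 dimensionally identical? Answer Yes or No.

Yes

Left side:
  lm = cd.
  So lm² = cd².
  Sv = m²·s⁻².
  So Sv² = m⁴·s⁻⁴.
  Bq = s⁻¹.
  So Bq⁻¹ = s.
  Wb = kg·m²·s⁻²·A⁻¹.
  So Wb⁻² = kg⁻²·m⁻⁴·s⁴·A².
  Combining: K⁻¹·lm²·Sv²·Bq⁻¹·Wb⁻² = K⁻¹ · cd² · (m⁴·s⁻⁴) · s · (kg⁻²·m⁻⁴·s⁴·A²) = kg⁻²·s·A²·K⁻¹·cd².
Right side:
  Bq = s⁻¹.
  So Bq⁻¹ = s.
  lm = cd.
  So lm² = cd².
  C = s·A.
  Sv = m²·s⁻².
  So Sv² = m⁴·s⁻⁴.
  Wb = kg·m²·s⁻²·A⁻¹.
  So Wb⁻² = kg⁻²·m⁻⁴·s⁴·A².
  Combining: Bq⁻¹·s⁻¹·A⁻¹·K⁻¹·lm²·C·Sv²·Wb⁻² = s · s⁻¹ · A⁻¹ · K⁻¹ · cd² · (s·A) · (m⁴·s⁻⁴) · (kg⁻²·m⁻⁴·s⁴·A²) = kg⁻²·s·A²·K⁻¹·cd².
Both reduce to kg⁻²·s·A²·K⁻¹·cd².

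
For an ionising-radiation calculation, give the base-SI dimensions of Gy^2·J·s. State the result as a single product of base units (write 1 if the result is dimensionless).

kg·m⁶·s⁻⁵

Gy = m²·s⁻².
So Gy² = m⁴·s⁻⁴.
J = kg·m²·s⁻².
Combining: Gy²·J·s = (m⁴·s⁻⁴) · (kg·m²·s⁻²) · s = kg·m⁶·s⁻⁵.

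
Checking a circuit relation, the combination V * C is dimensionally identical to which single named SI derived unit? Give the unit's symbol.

J

V = W/A (potential = power per current),
    = kg·m²·s⁻³·A⁻¹.
C = A·s = s·A (charge = current × time).
Combining: V·C = (kg·m²·s⁻³·A⁻¹) · (s·A) = kg·m²·s⁻².
kg·m²·s⁻² is the base-SI form of the joule.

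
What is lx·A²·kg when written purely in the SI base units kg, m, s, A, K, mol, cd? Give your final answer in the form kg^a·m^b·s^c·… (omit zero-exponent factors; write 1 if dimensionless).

lx = lm/m² (illuminance = luminous flux per area),
    = m⁻²·cd.
Combining: lx·A²·kg = (m⁻²·cd) · A² · kg = kg·m⁻²·A²·cd.

kg·m⁻²·A²·cd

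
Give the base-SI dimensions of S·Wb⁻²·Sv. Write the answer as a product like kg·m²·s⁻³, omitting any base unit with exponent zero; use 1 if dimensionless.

kg⁻³·m⁻⁴·s⁵·A⁴

S = kg⁻¹·m⁻²·s³·A².
Wb = kg·m²·s⁻²·A⁻¹.
So Wb⁻² = kg⁻²·m⁻⁴·s⁴·A².
Sv = m²·s⁻².
Combining: S·Wb⁻²·Sv = (kg⁻¹·m⁻²·s³·A²) · (kg⁻²·m⁻⁴·s⁴·A²) · (m²·s⁻²) = kg⁻³·m⁻⁴·s⁵·A⁴.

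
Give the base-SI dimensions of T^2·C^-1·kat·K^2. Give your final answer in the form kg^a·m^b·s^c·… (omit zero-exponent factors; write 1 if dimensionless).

kg²·s⁻⁶·A⁻³·K²·mol

T = kg·s⁻²·A⁻¹.
So T² = kg²·s⁻⁴·A⁻².
C = s·A.
So C⁻¹ = s⁻¹·A⁻¹.
kat = s⁻¹·mol.
Combining: T²·C⁻¹·kat·K² = (kg²·s⁻⁴·A⁻²) · (s⁻¹·A⁻¹) · (s⁻¹·mol) · K² = kg²·s⁻⁶·A⁻³·K²·mol.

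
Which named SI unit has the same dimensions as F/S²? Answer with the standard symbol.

S = kg⁻¹·m⁻²·s³·A².
So S⁻² = kg²·m⁴·s⁻⁶·A⁻⁴.
F = kg⁻¹·m⁻²·s⁴·A².
Combining: S⁻²·F = (kg²·m⁴·s⁻⁶·A⁻⁴) · (kg⁻¹·m⁻²·s⁴·A²) = kg·m²·s⁻²·A⁻².
kg·m²·s⁻²·A⁻² is the base-SI form of the henry.

H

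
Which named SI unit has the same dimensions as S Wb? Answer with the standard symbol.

C

S = 1/Ω (conductance is reciprocal resistance),
    = kg⁻¹·m⁻²·s³·A².
Wb = V·s (flux: a volt is a weber per second),
    = kg·m²·s⁻²·A⁻¹.
Combining: S·Wb = (kg⁻¹·m⁻²·s³·A²) · (kg·m²·s⁻²·A⁻¹) = s·A.
s·A is the base-SI form of the coulomb.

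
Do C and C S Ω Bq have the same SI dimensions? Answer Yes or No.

No

Left side:
  C = A·s = s·A (charge = current × time).
Right side:
  C = A·s = s·A (charge = current × time).
  S = 1/Ω (conductance is reciprocal resistance),
      = kg⁻¹·m⁻²·s³·A².
  Ω = V/A (resistance = voltage per current),
      = kg·m²·s⁻³·A⁻².
  Bq = 1/s = s⁻¹ (activity is decays per second).
  Combining: C·S·Ω·Bq = (s·A) · (kg⁻¹·m⁻²·s³·A²) · (kg·m²·s⁻³·A⁻²) · s⁻¹ = A.
Left is s·A; right is A — different.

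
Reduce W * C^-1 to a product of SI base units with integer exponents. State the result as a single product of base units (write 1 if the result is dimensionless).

kg·m²·s⁻⁴·A⁻¹

W = J/s (power = energy per time),
    = kg·m²·s⁻³.
C = A·s = s·A (charge = current × time).
So C⁻¹ = s⁻¹·A⁻¹.
Combining: W·C⁻¹ = (kg·m²·s⁻³) · (s⁻¹·A⁻¹) = kg·m²·s⁻⁴·A⁻¹.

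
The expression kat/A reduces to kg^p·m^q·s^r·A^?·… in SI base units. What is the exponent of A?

-1

kat = s⁻¹·mol.
Combining: kat·A⁻¹ = (s⁻¹·mol) · A⁻¹ = s⁻¹·A⁻¹·mol.
The exponent of A is -1.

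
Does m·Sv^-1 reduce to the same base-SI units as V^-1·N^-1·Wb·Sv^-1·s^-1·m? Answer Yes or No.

Left side:
  Sv = J/kg (equivalent dose = energy per mass),
      = m²·s⁻².
  So Sv⁻¹ = m⁻²·s².
  Combining: m·Sv⁻¹ = m · (m⁻²·s²) = m⁻¹·s².
Right side:
  V = W/A (potential = power per current),
      = kg·m²·s⁻³·A⁻¹.
  So V⁻¹ = kg⁻¹·m⁻²·s³·A.
  N = kg·m/s² = kg·m·s⁻² (force = mass × acceleration).
  So N⁻¹ = kg⁻¹·m⁻¹·s².
  Wb = V·s (flux: a volt is a weber per second),
      = kg·m²·s⁻²·A⁻¹.
  Sv = J/kg (equivalent dose = energy per mass),
      = m²·s⁻².
  So Sv⁻¹ = m⁻²·s².
  Combining: V⁻¹·N⁻¹·Wb·Sv⁻¹·s⁻¹·m = (kg⁻¹·m⁻²·s³·A) · (kg⁻¹·m⁻¹·s²) · (kg·m²·s⁻²·A⁻¹) · (m⁻²·s²) · s⁻¹ · m = kg⁻¹·m⁻²·s⁴.
Left is m⁻¹·s²; right is kg⁻¹·m⁻²·s⁴ — different.

No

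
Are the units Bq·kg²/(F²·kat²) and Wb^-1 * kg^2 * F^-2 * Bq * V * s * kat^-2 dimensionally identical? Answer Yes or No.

Yes

Left side:
  F = C/V (capacitance = charge per voltage),
      = A·s/(kg·m²·s⁻³·A⁻¹) (substituting C and V),
      = kg⁻¹·m⁻²·s⁴·A².
  So F⁻² = kg²·m⁴·s⁻⁸·A⁻⁴.
  Bq = 1/s = s⁻¹ (activity is decays per second).
  kat = mol/s = s⁻¹·mol (catalytic activity).
  So kat⁻² = s²·mol⁻².
  Combining: F⁻²·Bq·kat⁻²·kg² = (kg²·m⁴·s⁻⁸·A⁻⁴) · s⁻¹ · (s²·mol⁻²) · kg² = kg⁴·m⁴·s⁻⁷·A⁻⁴·mol⁻².
Right side:
  Wb = kg·m²·s⁻²·A⁻¹.
  So Wb⁻¹ = kg⁻¹·m⁻²·s²·A.
  F = kg⁻¹·m⁻²·s⁴·A².
  So F⁻² = kg²·m⁴·s⁻⁸·A⁻⁴.
  Bq = s⁻¹.
  V = kg·m²·s⁻³·A⁻¹.
  kat = s⁻¹·mol.
  So kat⁻² = s²·mol⁻².
  Combining: Wb⁻¹·kg²·F⁻²·Bq·V·s·kat⁻² = (kg⁻¹·m⁻²·s²·A) · kg² · (kg²·m⁴·s⁻⁸·A⁻⁴) · s⁻¹ · (kg·m²·s⁻³·A⁻¹) · s · (s²·mol⁻²) = kg⁴·m⁴·s⁻⁷·A⁻⁴·mol⁻².
Both reduce to kg⁴·m⁴·s⁻⁷·A⁻⁴·mol⁻².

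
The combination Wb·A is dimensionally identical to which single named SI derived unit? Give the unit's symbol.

J

Wb = V·s (flux: a volt is a weber per second),
    = kg·m²·s⁻²·A⁻¹.
Combining: Wb·A = (kg·m²·s⁻²·A⁻¹) · A = kg·m²·s⁻².
kg·m²·s⁻² is the base-SI form of the joule.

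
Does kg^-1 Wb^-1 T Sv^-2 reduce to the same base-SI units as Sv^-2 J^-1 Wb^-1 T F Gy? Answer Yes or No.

Left side:
  Wb = V·s (flux: a volt is a weber per second),
      = kg·m²·s⁻²·A⁻¹.
  So Wb⁻¹ = kg⁻¹·m⁻²·s²·A.
  T = Wb/m² (flux density = flux per area),
      = kg·s⁻²·A⁻¹.
  Sv = J/kg (equivalent dose = energy per mass),
      = m²·s⁻².
  So Sv⁻² = m⁻⁴·s⁴.
  Combining: kg⁻¹·Wb⁻¹·T·Sv⁻² = kg⁻¹ · (kg⁻¹·m⁻²·s²·A) · (kg·s⁻²·A⁻¹) · (m⁻⁴·s⁴) = kg⁻¹·m⁻⁶·s⁴.
Right side:
  Sv = J/kg (equivalent dose = energy per mass),
      = m²·s⁻².
  So Sv⁻² = m⁻⁴·s⁴.
  J = N·m (work = force × distance),
      = kg·m²·s⁻².
  So J⁻¹ = kg⁻¹·m⁻²·s².
  Wb = V·s (flux: a volt is a weber per second),
      = kg·m²·s⁻²·A⁻¹.
  So Wb⁻¹ = kg⁻¹·m⁻²·s²·A.
  T = Wb/m² (flux density = flux per area),
      = kg·s⁻²·A⁻¹.
  F = C/V (capacitance = charge per voltage),
      = A·s/(kg·m²·s⁻³·A⁻¹) (substituting C and V),
      = kg⁻¹·m⁻²·s⁴·A².
  Gy = J/kg (absorbed dose = energy per mass),
      = m²·s⁻².
  Combining: Sv⁻²·J⁻¹·Wb⁻¹·T·F·Gy = (m⁻⁴·s⁴) · (kg⁻¹·m⁻²·s²) · (kg⁻¹·m⁻²·s²·A) · (kg·s⁻²·A⁻¹) · (kg⁻¹·m⁻²·s⁴·A²) · (m²·s⁻²) = kg⁻²·m⁻⁸·s⁸·A².
Left is kg⁻¹·m⁻⁶·s⁴; right is kg⁻²·m⁻⁸·s⁸·A² — different.

No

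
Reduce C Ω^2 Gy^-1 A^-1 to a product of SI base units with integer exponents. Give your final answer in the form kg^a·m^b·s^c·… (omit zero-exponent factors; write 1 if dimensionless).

kg²·m²·s⁻³·A⁻⁴

C = s·A.
Ω = kg·m²·s⁻³·A⁻².
So Ω² = kg²·m⁴·s⁻⁶·A⁻⁴.
Gy = m²·s⁻².
So Gy⁻¹ = m⁻²·s².
Combining: C·Ω²·Gy⁻¹·A⁻¹ = (s·A) · (kg²·m⁴·s⁻⁶·A⁻⁴) · (m⁻²·s²) · A⁻¹ = kg²·m²·s⁻³·A⁻⁴.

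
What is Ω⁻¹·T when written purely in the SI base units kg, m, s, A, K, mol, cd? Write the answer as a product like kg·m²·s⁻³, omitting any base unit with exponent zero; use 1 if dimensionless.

Ω = kg·m²·s⁻³·A⁻².
So Ω⁻¹ = kg⁻¹·m⁻²·s³·A².
T = kg·s⁻²·A⁻¹.
Combining: Ω⁻¹·T = (kg⁻¹·m⁻²·s³·A²) · (kg·s⁻²·A⁻¹) = m⁻²·s·A.

m⁻²·s·A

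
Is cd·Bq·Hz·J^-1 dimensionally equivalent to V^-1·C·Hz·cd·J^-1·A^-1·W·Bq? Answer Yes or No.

No

Left side:
  Bq = s⁻¹.
  Hz = s⁻¹.
  J = kg·m²·s⁻².
  So J⁻¹ = kg⁻¹·m⁻²·s².
  Combining: cd·Bq·Hz·J⁻¹ = cd · s⁻¹ · s⁻¹ · (kg⁻¹·m⁻²·s²) = kg⁻¹·m⁻²·cd.
Right side:
  V = W/A (potential = power per current),
      = kg·m²·s⁻³·A⁻¹.
  So V⁻¹ = kg⁻¹·m⁻²·s³·A.
  C = A·s = s·A (charge = current × time).
  Hz = 1/s = s⁻¹ (frequency is cycles per second).
  J = N·m (work = force × distance),
      = kg·m²·s⁻².
  So J⁻¹ = kg⁻¹·m⁻²·s².
  W = J/s (power = energy per time),
      = kg·m²·s⁻³.
  Bq = 1/s = s⁻¹ (activity is decays per second).
  Combining: V⁻¹·C·Hz·cd·J⁻¹·A⁻¹·W·Bq = (kg⁻¹·m⁻²·s³·A) · (s·A) · s⁻¹ · cd · (kg⁻¹·m⁻²·s²) · A⁻¹ · (kg·m²·s⁻³) · s⁻¹ = kg⁻¹·m⁻²·s·A·cd.
Left is kg⁻¹·m⁻²·cd; right is kg⁻¹·m⁻²·s·A·cd — different.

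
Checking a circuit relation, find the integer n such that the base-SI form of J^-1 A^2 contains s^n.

2

J = N·m (work = force × distance),
    = kg·m²·s⁻².
So J⁻¹ = kg⁻¹·m⁻²·s².
Combining: J⁻¹·A² = (kg⁻¹·m⁻²·s²) · A² = kg⁻¹·m⁻²·s²·A².
The exponent of s is 2.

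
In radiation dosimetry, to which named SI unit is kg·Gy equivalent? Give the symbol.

Gy = J/kg (absorbed dose = energy per mass),
    = m²·s⁻².
Combining: kg·Gy = kg · (m²·s⁻²) = kg·m²·s⁻².
kg·m²·s⁻² is the base-SI form of the joule.

J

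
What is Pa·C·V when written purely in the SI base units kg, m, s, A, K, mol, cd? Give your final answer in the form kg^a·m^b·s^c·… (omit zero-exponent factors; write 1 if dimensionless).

Pa = kg·m⁻¹·s⁻².
C = s·A.
V = kg·m²·s⁻³·A⁻¹.
Combining: Pa·C·V = (kg·m⁻¹·s⁻²) · (s·A) · (kg·m²·s⁻³·A⁻¹) = kg²·m·s⁻⁴.

kg²·m·s⁻⁴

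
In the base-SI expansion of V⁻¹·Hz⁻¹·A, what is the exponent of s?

V = W/A (potential = power per current),
    = kg·m²·s⁻³·A⁻¹.
So V⁻¹ = kg⁻¹·m⁻²·s³·A.
Hz = 1/s = s⁻¹ (frequency is cycles per second).
So Hz⁻¹ = s.
Combining: V⁻¹·Hz⁻¹·A = (kg⁻¹·m⁻²·s³·A) · s · A = kg⁻¹·m⁻²·s⁴·A².
The exponent of s is 4.

4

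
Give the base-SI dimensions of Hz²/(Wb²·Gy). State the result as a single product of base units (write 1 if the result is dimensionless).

kg⁻²·m⁻⁶·s⁴·A²

Wb = V·s (flux: a volt is a weber per second),
    = kg·m²·s⁻²·A⁻¹.
So Wb⁻² = kg⁻²·m⁻⁴·s⁴·A².
Gy = J/kg (absorbed dose = energy per mass),
    = m²·s⁻².
So Gy⁻¹ = m⁻²·s².
Hz = 1/s = s⁻¹ (frequency is cycles per second).
So Hz² = s⁻².
Combining: Wb⁻²·Gy⁻¹·Hz² = (kg⁻²·m⁻⁴·s⁴·A²) · (m⁻²·s²) · s⁻² = kg⁻²·m⁻⁶·s⁴·A².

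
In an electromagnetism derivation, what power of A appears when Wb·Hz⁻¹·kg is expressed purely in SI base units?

Wb = V·s (flux: a volt is a weber per second),
    = kg·m²·s⁻²·A⁻¹.
Hz = 1/s = s⁻¹ (frequency is cycles per second).
So Hz⁻¹ = s.
Combining: Wb·Hz⁻¹·kg = (kg·m²·s⁻²·A⁻¹) · s · kg = kg²·m²·s⁻¹·A⁻¹.
The exponent of A is -1.

-1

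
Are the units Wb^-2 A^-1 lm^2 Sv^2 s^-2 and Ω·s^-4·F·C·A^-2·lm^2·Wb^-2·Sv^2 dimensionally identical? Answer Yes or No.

Yes

Left side:
  Wb = V·s (flux: a volt is a weber per second),
      = kg·m²·s⁻²·A⁻¹.
  So Wb⁻² = kg⁻²·m⁻⁴·s⁴·A².
  lm = cd·sr = cd (luminous flux; sr is dimensionless).
  So lm² = cd².
  Sv = J/kg (equivalent dose = energy per mass),
      = m²·s⁻².
  So Sv² = m⁴·s⁻⁴.
  Combining: Wb⁻²·A⁻¹·lm²·Sv²·s⁻² = (kg⁻²·m⁻⁴·s⁴·A²) · A⁻¹ · cd² · (m⁴·s⁻⁴) · s⁻² = kg⁻²·s⁻²·A·cd².
Right side:
  Ω = kg·m²·s⁻³·A⁻².
  F = kg⁻¹·m⁻²·s⁴·A².
  C = s·A.
  lm = cd.
  So lm² = cd².
  Wb = kg·m²·s⁻²·A⁻¹.
  So Wb⁻² = kg⁻²·m⁻⁴·s⁴·A².
  Sv = m²·s⁻².
  So Sv² = m⁴·s⁻⁴.
  Combining: Ω·s⁻⁴·F·C·A⁻²·lm²·Wb⁻²·Sv² = (kg·m²·s⁻³·A⁻²) · s⁻⁴ · (kg⁻¹·m⁻²·s⁴·A²) · (s·A) · A⁻² · cd² · (kg⁻²·m⁻⁴·s⁴·A²) · (m⁴·s⁻⁴) = kg⁻²·s⁻²·A·cd².
Both reduce to kg⁻²·s⁻²·A·cd².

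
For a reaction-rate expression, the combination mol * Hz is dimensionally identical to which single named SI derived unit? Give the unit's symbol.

Hz = 1/s = s⁻¹ (frequency is cycles per second).
Combining: mol·Hz = mol · s⁻¹ = s⁻¹·mol.
s⁻¹·mol is the base-SI form of the katal.

kat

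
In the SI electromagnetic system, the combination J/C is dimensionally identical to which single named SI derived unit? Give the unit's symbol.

C = s·A.
So C⁻¹ = s⁻¹·A⁻¹.
J = kg·m²·s⁻².
Combining: C⁻¹·J = (s⁻¹·A⁻¹) · (kg·m²·s⁻²) = kg·m²·s⁻³·A⁻¹.
kg·m²·s⁻³·A⁻¹ is the base-SI form of the volt.

V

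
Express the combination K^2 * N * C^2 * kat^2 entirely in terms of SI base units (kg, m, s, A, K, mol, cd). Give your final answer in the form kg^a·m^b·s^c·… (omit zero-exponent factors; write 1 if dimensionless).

kg·m·s⁻²·A²·K²·mol²

N = kg·m/s² = kg·m·s⁻² (force = mass × acceleration).
C = A·s = s·A (charge = current × time).
So C² = s²·A².
kat = mol/s = s⁻¹·mol (catalytic activity).
So kat² = s⁻²·mol².
Combining: K²·N·C²·kat² = K² · (kg·m·s⁻²) · (s²·A²) · (s⁻²·mol²) = kg·m·s⁻²·A²·K²·mol².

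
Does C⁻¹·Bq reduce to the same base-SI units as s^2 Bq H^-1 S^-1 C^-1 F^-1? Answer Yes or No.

Left side:
  C = A·s = s·A (charge = current × time).
  So C⁻¹ = s⁻¹·A⁻¹.
  Bq = 1/s = s⁻¹ (activity is decays per second).
  Combining: C⁻¹·Bq = (s⁻¹·A⁻¹) · s⁻¹ = s⁻²·A⁻¹.
Right side:
  Bq = 1/s = s⁻¹ (activity is decays per second).
  H = Wb/A (inductance = flux per current),
      = kg·m²·s⁻²·A⁻².
  So H⁻¹ = kg⁻¹·m⁻²·s²·A².
  S = 1/Ω (conductance is reciprocal resistance),
      = kg⁻¹·m⁻²·s³·A².
  So S⁻¹ = kg·m²·s⁻³·A⁻².
  C = A·s = s·A (charge = current × time).
  So C⁻¹ = s⁻¹·A⁻¹.
  F = C/V (capacitance = charge per voltage),
      = A·s/(kg·m²·s⁻³·A⁻¹) (substituting C and V),
      = kg⁻¹·m⁻²·s⁴·A².
  So F⁻¹ = kg·m²·s⁻⁴·A⁻².
  Combining: s²·Bq·H⁻¹·S⁻¹·C⁻¹·F⁻¹ = s² · s⁻¹ · (kg⁻¹·m⁻²·s²·A²) · (kg·m²·s⁻³·A⁻²) · (s⁻¹·A⁻¹) · (kg·m²·s⁻⁴·A⁻²) = kg·m²·s⁻⁵·A⁻³.
Left is s⁻²·A⁻¹; right is kg·m²·s⁻⁵·A⁻³ — different.

No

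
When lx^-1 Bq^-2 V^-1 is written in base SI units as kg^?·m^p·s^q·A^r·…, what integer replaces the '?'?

-1

lx = lm/m² (illuminance = luminous flux per area),
    = m⁻²·cd.
So lx⁻¹ = m²·cd⁻¹.
Bq = 1/s = s⁻¹ (activity is decays per second).
So Bq⁻² = s².
V = W/A (potential = power per current),
    = kg·m²·s⁻³·A⁻¹.
So V⁻¹ = kg⁻¹·m⁻²·s³·A.
Combining: lx⁻¹·Bq⁻²·V⁻¹ = (m²·cd⁻¹) · s² · (kg⁻¹·m⁻²·s³·A) = kg⁻¹·s⁵·A·cd⁻¹.
The exponent of kg is -1.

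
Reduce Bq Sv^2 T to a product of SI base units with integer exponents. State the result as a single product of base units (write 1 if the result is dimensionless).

Bq = s⁻¹.
Sv = m²·s⁻².
So Sv² = m⁴·s⁻⁴.
T = kg·s⁻²·A⁻¹.
Combining: Bq·Sv²·T = s⁻¹ · (m⁴·s⁻⁴) · (kg·s⁻²·A⁻¹) = kg·m⁴·s⁻⁷·A⁻¹.

kg·m⁴·s⁻⁷·A⁻¹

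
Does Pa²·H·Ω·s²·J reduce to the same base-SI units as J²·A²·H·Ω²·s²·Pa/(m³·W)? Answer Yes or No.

Left side:
  Pa = N/m² (pressure = force per area),
      = kg·m⁻¹·s⁻².
  So Pa² = kg²·m⁻²·s⁻⁴.
  H = Wb/A (inductance = flux per current),
      = kg·m²·s⁻²·A⁻².
  Ω = V/A (resistance = voltage per current),
      = kg·m²·s⁻³·A⁻².
  J = N·m (work = force × distance),
      = kg·m²·s⁻².
  Combining: Pa²·H·Ω·s²·J = (kg²·m⁻²·s⁻⁴) · (kg·m²·s⁻²·A⁻²) · (kg·m²·s⁻³·A⁻²) · s² · (kg·m²·s⁻²) = kg⁵·m⁴·s⁻⁹·A⁻⁴.
Right side:
  J = kg·m²·s⁻².
  So J² = kg²·m⁴·s⁻⁴.
  H = kg·m²·s⁻²·A⁻².
  Ω = kg·m²·s⁻³·A⁻².
  So Ω² = kg²·m⁴·s⁻⁶·A⁻⁴.
  Pa = kg·m⁻¹·s⁻².
  W = kg·m²·s⁻³.
  So W⁻¹ = kg⁻¹·m⁻²·s³.
  Combining: J²·A²·H·m⁻³·Ω²·s²·Pa·W⁻¹ = (kg²·m⁴·s⁻⁴) · A² · (kg·m²·s⁻²·A⁻²) · m⁻³ · (kg²·m⁴·s⁻⁶·A⁻⁴) · s² · (kg·m⁻¹·s⁻²) · (kg⁻¹·m⁻²·s³) = kg⁵·m⁴·s⁻⁹·A⁻⁴.
Both reduce to kg⁵·m⁴·s⁻⁹·A⁻⁴.

Yes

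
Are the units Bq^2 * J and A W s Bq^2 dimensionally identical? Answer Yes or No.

Left side:
  Bq = 1/s = s⁻¹ (activity is decays per second).
  So Bq² = s⁻².
  J = N·m (work = force × distance),
      = kg·m²·s⁻².
  Combining: Bq²·J = s⁻² · (kg·m²·s⁻²) = kg·m²·s⁻⁴.
Right side:
  W = J/s (power = energy per time),
      = kg·m²·s⁻³.
  Bq = 1/s = s⁻¹ (activity is decays per second).
  So Bq² = s⁻².
  Combining: A·W·s·Bq² = A · (kg·m²·s⁻³) · s · s⁻² = kg·m²·s⁻⁴·A.
Left is kg·m²·s⁻⁴; right is kg·m²·s⁻⁴·A — different.

No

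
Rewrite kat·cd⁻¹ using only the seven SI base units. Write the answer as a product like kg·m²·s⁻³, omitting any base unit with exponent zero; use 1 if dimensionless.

s⁻¹·mol·cd⁻¹

kat = mol/s = s⁻¹·mol (catalytic activity).
Combining: kat·cd⁻¹ = (s⁻¹·mol) · cd⁻¹ = s⁻¹·mol·cd⁻¹.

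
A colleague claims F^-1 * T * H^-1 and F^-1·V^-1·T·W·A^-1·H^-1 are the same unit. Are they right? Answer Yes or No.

Yes

Left side:
  F = kg⁻¹·m⁻²·s⁴·A².
  So F⁻¹ = kg·m²·s⁻⁴·A⁻².
  T = kg·s⁻²·A⁻¹.
  H = kg·m²·s⁻²·A⁻².
  So H⁻¹ = kg⁻¹·m⁻²·s²·A².
  Combining: F⁻¹·T·H⁻¹ = (kg·m²·s⁻⁴·A⁻²) · (kg·s⁻²·A⁻¹) · (kg⁻¹·m⁻²·s²·A²) = kg·s⁻⁴·A⁻¹.
Right side:
  F = C/V (capacitance = charge per voltage),
      = A·s/(kg·m²·s⁻³·A⁻¹) (substituting C and V),
      = kg⁻¹·m⁻²·s⁴·A².
  So F⁻¹ = kg·m²·s⁻⁴·A⁻².
  V = W/A (potential = power per current),
      = kg·m²·s⁻³·A⁻¹.
  So V⁻¹ = kg⁻¹·m⁻²·s³·A.
  T = Wb/m² (flux density = flux per area),
      = kg·s⁻²·A⁻¹.
  W = J/s (power = energy per time),
      = kg·m²·s⁻³.
  H = Wb/A (inductance = flux per current),
      = kg·m²·s⁻²·A⁻².
  So H⁻¹ = kg⁻¹·m⁻²·s²·A².
  Combining: F⁻¹·V⁻¹·T·W·A⁻¹·H⁻¹ = (kg·m²·s⁻⁴·A⁻²) · (kg⁻¹·m⁻²·s³·A) · (kg·s⁻²·A⁻¹) · (kg·m²·s⁻³) · A⁻¹ · (kg⁻¹·m⁻²·s²·A²) = kg·s⁻⁴·A⁻¹.
Both reduce to kg·s⁻⁴·A⁻¹.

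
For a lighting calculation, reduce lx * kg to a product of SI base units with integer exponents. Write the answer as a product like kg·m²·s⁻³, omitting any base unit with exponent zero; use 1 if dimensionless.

kg·m⁻²·cd

lx = lm/m² (illuminance = luminous flux per area),
    = m⁻²·cd.
Combining: lx·kg = (m⁻²·cd) · kg = kg·m⁻²·cd.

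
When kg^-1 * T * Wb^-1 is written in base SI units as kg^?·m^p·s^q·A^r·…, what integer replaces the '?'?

-1

T = Wb/m² (flux density = flux per area),
    = kg·s⁻²·A⁻¹.
Wb = V·s (flux: a volt is a weber per second),
    = kg·m²·s⁻²·A⁻¹.
So Wb⁻¹ = kg⁻¹·m⁻²·s²·A.
Combining: kg⁻¹·T·Wb⁻¹ = kg⁻¹ · (kg·s⁻²·A⁻¹) · (kg⁻¹·m⁻²·s²·A) = kg⁻¹·m⁻².
The exponent of kg is -1.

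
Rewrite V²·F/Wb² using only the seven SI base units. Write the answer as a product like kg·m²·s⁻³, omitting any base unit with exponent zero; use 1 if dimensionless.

kg⁻¹·m⁻²·s²·A²

Wb = V·s (flux: a volt is a weber per second),
    = kg·m²·s⁻²·A⁻¹.
So Wb⁻² = kg⁻²·m⁻⁴·s⁴·A².
V = W/A (potential = power per current),
    = kg·m²·s⁻³·A⁻¹.
So V² = kg²·m⁴·s⁻⁶·A⁻².
F = C/V (capacitance = charge per voltage),
    = A·s/(kg·m²·s⁻³·A⁻¹) (substituting C and V),
    = kg⁻¹·m⁻²·s⁴·A².
Combining: Wb⁻²·V²·F = (kg⁻²·m⁻⁴·s⁴·A²) · (kg²·m⁴·s⁻⁶·A⁻²) · (kg⁻¹·m⁻²·s⁴·A²) = kg⁻¹·m⁻²·s²·A².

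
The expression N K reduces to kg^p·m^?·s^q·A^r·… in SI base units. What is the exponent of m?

N = kg·m·s⁻².
Combining: N·K = (kg·m·s⁻²) · K = kg·m·s⁻²·K.
The exponent of m is 1.

1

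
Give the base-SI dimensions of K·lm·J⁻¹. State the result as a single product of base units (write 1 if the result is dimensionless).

kg⁻¹·m⁻²·s²·K·cd

lm = cd.
J = kg·m²·s⁻².
So J⁻¹ = kg⁻¹·m⁻²·s².
Combining: K·lm·J⁻¹ = K · cd · (kg⁻¹·m⁻²·s²) = kg⁻¹·m⁻²·s²·K·cd.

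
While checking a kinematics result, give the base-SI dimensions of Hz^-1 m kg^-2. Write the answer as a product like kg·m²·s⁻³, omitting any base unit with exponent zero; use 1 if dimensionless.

Hz = s⁻¹.
So Hz⁻¹ = s.
Combining: Hz⁻¹·m·kg⁻² = s · m · kg⁻² = kg⁻²·m·s.

kg⁻²·m·s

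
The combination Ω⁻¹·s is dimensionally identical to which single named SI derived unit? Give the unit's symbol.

F

Ω = kg·m²·s⁻³·A⁻².
So Ω⁻¹ = kg⁻¹·m⁻²·s³·A².
Combining: Ω⁻¹·s = (kg⁻¹·m⁻²·s³·A²) · s = kg⁻¹·m⁻²·s⁴·A².
kg⁻¹·m⁻²·s⁴·A² is the base-SI form of the farad.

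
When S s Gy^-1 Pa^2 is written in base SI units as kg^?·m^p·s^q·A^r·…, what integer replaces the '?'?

S = 1/Ω (conductance is reciprocal resistance),
    = kg⁻¹·m⁻²·s³·A².
Gy = J/kg (absorbed dose = energy per mass),
    = m²·s⁻².
So Gy⁻¹ = m⁻²·s².
Pa = N/m² (pressure = force per area),
    = kg·m⁻¹·s⁻².
So Pa² = kg²·m⁻²·s⁻⁴.
Combining: S·s·Gy⁻¹·Pa² = (kg⁻¹·m⁻²·s³·A²) · s · (m⁻²·s²) · (kg²·m⁻²·s⁻⁴) = kg·m⁻⁶·s²·A².
The exponent of kg is 1.

1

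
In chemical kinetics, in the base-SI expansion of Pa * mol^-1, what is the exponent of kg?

Pa = kg·m⁻¹·s⁻².
Combining: Pa·mol⁻¹ = (kg·m⁻¹·s⁻²) · mol⁻¹ = kg·m⁻¹·s⁻²·mol⁻¹.
The exponent of kg is 1.

1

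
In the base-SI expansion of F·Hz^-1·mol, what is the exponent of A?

2

F = C/V (capacitance = charge per voltage),
    = A·s/(kg·m²·s⁻³·A⁻¹) (substituting C and V),
    = kg⁻¹·m⁻²·s⁴·A².
Hz = 1/s = s⁻¹ (frequency is cycles per second).
So Hz⁻¹ = s.
Combining: F·Hz⁻¹·mol = (kg⁻¹·m⁻²·s⁴·A²) · s · mol = kg⁻¹·m⁻²·s⁵·A²·mol.
The exponent of A is 2.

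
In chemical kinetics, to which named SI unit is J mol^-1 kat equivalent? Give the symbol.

J = N·m (work = force × distance),
    = kg·m²·s⁻².
kat = mol/s = s⁻¹·mol (catalytic activity).
Combining: J·mol⁻¹·kat = (kg·m²·s⁻²) · mol⁻¹ · (s⁻¹·mol) = kg·m²·s⁻³.
kg·m²·s⁻³ is the base-SI form of the watt.

W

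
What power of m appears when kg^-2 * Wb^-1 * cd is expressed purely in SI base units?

Wb = V·s (flux: a volt is a weber per second),
    = kg·m²·s⁻²·A⁻¹.
So Wb⁻¹ = kg⁻¹·m⁻²·s²·A.
Combining: kg⁻²·Wb⁻¹·cd = kg⁻² · (kg⁻¹·m⁻²·s²·A) · cd = kg⁻³·m⁻²·s²·A·cd.
The exponent of m is -2.

-2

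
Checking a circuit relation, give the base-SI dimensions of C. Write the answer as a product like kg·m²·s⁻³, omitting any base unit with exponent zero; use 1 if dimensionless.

C = s·A.

s·A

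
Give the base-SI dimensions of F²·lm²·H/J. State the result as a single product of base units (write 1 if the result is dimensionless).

F = C/V (capacitance = charge per voltage),
    = A·s/(kg·m²·s⁻³·A⁻¹) (substituting C and V),
    = kg⁻¹·m⁻²·s⁴·A².
So F² = kg⁻²·m⁻⁴·s⁸·A⁴.
lm = cd·sr = cd (luminous flux; sr is dimensionless).
So lm² = cd².
J = N·m (work = force × distance),
    = kg·m²·s⁻².
So J⁻¹ = kg⁻¹·m⁻²·s².
H = Wb/A (inductance = flux per current),
    = kg·m²·s⁻²·A⁻².
Combining: F²·lm²·J⁻¹·H = (kg⁻²·m⁻⁴·s⁸·A⁴) · cd² · (kg⁻¹·m⁻²·s²) · (kg·m²·s⁻²·A⁻²) = kg⁻²·m⁻⁴·s⁸·A²·cd².

kg⁻²·m⁻⁴·s⁸·A²·cd²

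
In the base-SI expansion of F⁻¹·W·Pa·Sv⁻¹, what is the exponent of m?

F = C/V (capacitance = charge per voltage),
    = A·s/(kg·m²·s⁻³·A⁻¹) (substituting C and V),
    = kg⁻¹·m⁻²·s⁴·A².
So F⁻¹ = kg·m²·s⁻⁴·A⁻².
W = J/s (power = energy per time),
    = kg·m²·s⁻³.
Pa = N/m² (pressure = force per area),
    = kg·m⁻¹·s⁻².
Sv = J/kg (equivalent dose = energy per mass),
    = m²·s⁻².
So Sv⁻¹ = m⁻²·s².
Combining: F⁻¹·W·Pa·Sv⁻¹ = (kg·m²·s⁻⁴·A⁻²) · (kg·m²·s⁻³) · (kg·m⁻¹·s⁻²) · (m⁻²·s²) = kg³·m·s⁻⁷·A⁻².
The exponent of m is 1.

1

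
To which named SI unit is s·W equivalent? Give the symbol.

J

W = J/s (power = energy per time),
    = kg·m²·s⁻³.
Combining: s·W = s · (kg·m²·s⁻³) = kg·m²·s⁻².
kg·m²·s⁻² is the base-SI form of the joule.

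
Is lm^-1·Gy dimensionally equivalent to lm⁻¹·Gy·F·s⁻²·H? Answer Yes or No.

Yes

Left side:
  lm = cd.
  So lm⁻¹ = cd⁻¹.
  Gy = m²·s⁻².
  Combining: lm⁻¹·Gy = cd⁻¹ · (m²·s⁻²) = m²·s⁻²·cd⁻¹.
Right side:
  lm = cd·sr = cd (luminous flux; sr is dimensionless).
  So lm⁻¹ = cd⁻¹.
  Gy = J/kg (absorbed dose = energy per mass),
      = m²·s⁻².
  F = C/V (capacitance = charge per voltage),
      = A·s/(kg·m²·s⁻³·A⁻¹) (substituting C and V),
      = kg⁻¹·m⁻²·s⁴·A².
  H = Wb/A (inductance = flux per current),
      = kg·m²·s⁻²·A⁻².
  Combining: lm⁻¹·Gy·F·s⁻²·H = cd⁻¹ · (m²·s⁻²) · (kg⁻¹·m⁻²·s⁴·A²) · s⁻² · (kg·m²·s⁻²·A⁻²) = m²·s⁻²·cd⁻¹.
Both reduce to m²·s⁻²·cd⁻¹.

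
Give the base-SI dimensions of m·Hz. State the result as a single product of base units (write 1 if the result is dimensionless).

m·s⁻¹

Hz = 1/s = s⁻¹ (frequency is cycles per second).
Combining: m·Hz = m · s⁻¹ = m·s⁻¹.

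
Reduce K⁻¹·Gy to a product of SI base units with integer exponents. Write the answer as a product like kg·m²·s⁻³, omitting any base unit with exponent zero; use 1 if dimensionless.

m²·s⁻²·K⁻¹

Gy = m²·s⁻².
Combining: K⁻¹·Gy = K⁻¹ · (m²·s⁻²) = m²·s⁻²·K⁻¹.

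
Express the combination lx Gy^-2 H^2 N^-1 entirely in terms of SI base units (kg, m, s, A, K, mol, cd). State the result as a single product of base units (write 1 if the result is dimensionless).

kg·m⁻³·s²·A⁻⁴·cd

lx = m⁻²·cd.
Gy = m²·s⁻².
So Gy⁻² = m⁻⁴·s⁴.
H = kg·m²·s⁻²·A⁻².
So H² = kg²·m⁴·s⁻⁴·A⁻⁴.
N = kg·m·s⁻².
So N⁻¹ = kg⁻¹·m⁻¹·s².
Combining: lx·Gy⁻²·H²·N⁻¹ = (m⁻²·cd) · (m⁻⁴·s⁴) · (kg²·m⁴·s⁻⁴·A⁻⁴) · (kg⁻¹·m⁻¹·s²) = kg·m⁻³·s²·A⁻⁴·cd.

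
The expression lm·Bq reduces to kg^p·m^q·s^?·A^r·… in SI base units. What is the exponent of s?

-1

lm = cd·sr = cd (luminous flux; sr is dimensionless).
Bq = 1/s = s⁻¹ (activity is decays per second).
Combining: lm·Bq = cd · s⁻¹ = s⁻¹·cd.
The exponent of s is -1.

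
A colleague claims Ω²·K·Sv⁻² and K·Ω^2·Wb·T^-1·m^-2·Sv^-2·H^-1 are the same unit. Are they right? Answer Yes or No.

No

Left side:
  Ω = V/A (resistance = voltage per current),
      = kg·m²·s⁻³·A⁻².
  So Ω² = kg²·m⁴·s⁻⁶·A⁻⁴.
  Sv = J/kg (equivalent dose = energy per mass),
      = m²·s⁻².
  So Sv⁻² = m⁻⁴·s⁴.
  Combining: Ω²·K·Sv⁻² = (kg²·m⁴·s⁻⁶·A⁻⁴) · K · (m⁻⁴·s⁴) = kg²·s⁻²·A⁻⁴·K.
Right side:
  Ω = kg·m²·s⁻³·A⁻².
  So Ω² = kg²·m⁴·s⁻⁶·A⁻⁴.
  Wb = kg·m²·s⁻²·A⁻¹.
  T = kg·s⁻²·A⁻¹.
  So T⁻¹ = kg⁻¹·s²·A.
  Sv = m²·s⁻².
  So Sv⁻² = m⁻⁴·s⁴.
  H = kg·m²·s⁻²·A⁻².
  So H⁻¹ = kg⁻¹·m⁻²·s²·A².
  Combining: K·Ω²·Wb·T⁻¹·m⁻²·Sv⁻²·H⁻¹ = K · (kg²·m⁴·s⁻⁶·A⁻⁴) · (kg·m²·s⁻²·A⁻¹) · (kg⁻¹·s²·A) · m⁻² · (m⁻⁴·s⁴) · (kg⁻¹·m⁻²·s²·A²) = kg·m⁻²·A⁻²·K.
Left is kg²·s⁻²·A⁻⁴·K; right is kg·m⁻²·A⁻²·K — different.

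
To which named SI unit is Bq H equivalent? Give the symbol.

Bq = 1/s = s⁻¹ (activity is decays per second).
H = Wb/A (inductance = flux per current),
    = kg·m²·s⁻²·A⁻².
Combining: Bq·H = s⁻¹ · (kg·m²·s⁻²·A⁻²) = kg·m²·s⁻³·A⁻².
kg·m²·s⁻³·A⁻² is the base-SI form of the ohm.

Ω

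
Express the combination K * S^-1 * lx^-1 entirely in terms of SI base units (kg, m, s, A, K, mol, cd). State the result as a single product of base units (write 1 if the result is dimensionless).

kg·m⁴·s⁻³·A⁻²·K·cd⁻¹

S = 1/Ω (conductance is reciprocal resistance),
    = kg⁻¹·m⁻²·s³·A².
So S⁻¹ = kg·m²·s⁻³·A⁻².
lx = lm/m² (illuminance = luminous flux per area),
    = m⁻²·cd.
So lx⁻¹ = m²·cd⁻¹.
Combining: K·S⁻¹·lx⁻¹ = K · (kg·m²·s⁻³·A⁻²) · (m²·cd⁻¹) = kg·m⁴·s⁻³·A⁻²·K·cd⁻¹.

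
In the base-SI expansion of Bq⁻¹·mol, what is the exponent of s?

1

Bq = s⁻¹.
So Bq⁻¹ = s.
Combining: Bq⁻¹·mol = s · mol = s·mol.
The exponent of s is 1.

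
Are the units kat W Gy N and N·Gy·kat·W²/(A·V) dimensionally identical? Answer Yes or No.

Left side:
  kat = s⁻¹·mol.
  W = kg·m²·s⁻³.
  Gy = m²·s⁻².
  N = kg·m·s⁻².
  Combining: kat·W·Gy·N = (s⁻¹·mol) · (kg·m²·s⁻³) · (m²·s⁻²) · (kg·m·s⁻²) = kg²·m⁵·s⁻⁸·mol.
Right side:
  N = kg·m/s² = kg·m·s⁻² (force = mass × acceleration).
  Gy = J/kg (absorbed dose = energy per mass),
      = m²·s⁻².
  kat = mol/s = s⁻¹·mol (catalytic activity).
  W = J/s (power = energy per time),
      = kg·m²·s⁻³.
  So W² = kg²·m⁴·s⁻⁶.
  V = W/A (potential = power per current),
      = kg·m²·s⁻³·A⁻¹.
  So V⁻¹ = kg⁻¹·m⁻²·s³·A.
  Combining: N·Gy·A⁻¹·kat·W²·V⁻¹ = (kg·m·s⁻²) · (m²·s⁻²) · A⁻¹ · (s⁻¹·mol) · (kg²·m⁴·s⁻⁶) · (kg⁻¹·m⁻²·s³·A) = kg²·m⁵·s⁻⁸·mol.
Both reduce to kg²·m⁵·s⁻⁸·mol.

Yes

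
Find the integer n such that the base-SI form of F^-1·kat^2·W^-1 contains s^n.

F = C/V (capacitance = charge per voltage),
    = A·s/(kg·m²·s⁻³·A⁻¹) (substituting C and V),
    = kg⁻¹·m⁻²·s⁴·A².
So F⁻¹ = kg·m²·s⁻⁴·A⁻².
kat = mol/s = s⁻¹·mol (catalytic activity).
So kat² = s⁻²·mol².
W = J/s (power = energy per time),
    = kg·m²·s⁻³.
So W⁻¹ = kg⁻¹·m⁻²·s³.
Combining: F⁻¹·kat²·W⁻¹ = (kg·m²·s⁻⁴·A⁻²) · (s⁻²·mol²) · (kg⁻¹·m⁻²·s³) = s⁻³·A⁻²·mol².
The exponent of s is -3.

-3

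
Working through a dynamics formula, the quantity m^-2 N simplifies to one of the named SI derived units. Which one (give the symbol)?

Pa

N = kg·m/s² = kg·m·s⁻² (force = mass × acceleration).
Combining: m⁻²·N = m⁻² · (kg·m·s⁻²) = kg·m⁻¹·s⁻².
kg·m⁻¹·s⁻² is the base-SI form of the pascal.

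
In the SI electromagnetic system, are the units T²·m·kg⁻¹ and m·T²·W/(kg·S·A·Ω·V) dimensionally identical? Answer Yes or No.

Left side:
  T = Wb/m² (flux density = flux per area),
      = kg·s⁻²·A⁻¹.
  So T² = kg²·s⁻⁴·A⁻².
  Combining: T²·m·kg⁻¹ = (kg²·s⁻⁴·A⁻²) · m · kg⁻¹ = kg·m·s⁻⁴·A⁻².
Right side:
  S = kg⁻¹·m⁻²·s³·A².
  So S⁻¹ = kg·m²·s⁻³·A⁻².
  Ω = kg·m²·s⁻³·A⁻².
  So Ω⁻¹ = kg⁻¹·m⁻²·s³·A².
  T = kg·s⁻²·A⁻¹.
  So T² = kg²·s⁻⁴·A⁻².
  W = kg·m²·s⁻³.
  V = kg·m²·s⁻³·A⁻¹.
  So V⁻¹ = kg⁻¹·m⁻²·s³·A.
  Combining: kg⁻¹·S⁻¹·m·A⁻¹·Ω⁻¹·T²·W·V⁻¹ = kg⁻¹ · (kg·m²·s⁻³·A⁻²) · m · A⁻¹ · (kg⁻¹·m⁻²·s³·A²) · (kg²·s⁻⁴·A⁻²) · (kg·m²·s⁻³) · (kg⁻¹·m⁻²·s³·A) = kg·m·s⁻⁴·A⁻².
Both reduce to kg·m·s⁻⁴·A⁻².

Yes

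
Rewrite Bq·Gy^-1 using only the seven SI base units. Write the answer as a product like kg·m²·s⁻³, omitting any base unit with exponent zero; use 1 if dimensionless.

Bq = 1/s = s⁻¹ (activity is decays per second).
Gy = J/kg (absorbed dose = energy per mass),
    = m²·s⁻².
So Gy⁻¹ = m⁻²·s².
Combining: Bq·Gy⁻¹ = s⁻¹ · (m⁻²·s²) = m⁻²·s.

m⁻²·s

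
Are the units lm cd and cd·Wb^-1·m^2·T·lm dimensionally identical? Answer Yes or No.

Yes

Left side:
  lm = cd·sr = cd (luminous flux; sr is dimensionless).
  Combining: lm·cd = cd · cd = cd².
Right side:
  Wb = kg·m²·s⁻²·A⁻¹.
  So Wb⁻¹ = kg⁻¹·m⁻²·s²·A.
  T = kg·s⁻²·A⁻¹.
  lm = cd.
  Combining: cd·Wb⁻¹·m²·T·lm = cd · (kg⁻¹·m⁻²·s²·A) · m² · (kg·s⁻²·A⁻¹) · cd = cd².
Both reduce to cd².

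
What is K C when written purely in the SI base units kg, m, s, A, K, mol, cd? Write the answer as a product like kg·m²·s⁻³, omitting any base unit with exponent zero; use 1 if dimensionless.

s·A·K

C = s·A.
Combining: K·C = K · (s·A) = s·A·K.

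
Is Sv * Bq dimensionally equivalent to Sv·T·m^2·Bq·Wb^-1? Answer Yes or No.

Left side:
  Sv = J/kg (equivalent dose = energy per mass),
      = m²·s⁻².
  Bq = 1/s = s⁻¹ (activity is decays per second).
  Combining: Sv·Bq = (m²·s⁻²) · s⁻¹ = m²·s⁻³.
Right side:
  Sv = J/kg (equivalent dose = energy per mass),
      = m²·s⁻².
  T = Wb/m² (flux density = flux per area),
      = kg·s⁻²·A⁻¹.
  Bq = 1/s = s⁻¹ (activity is decays per second).
  Wb = V·s (flux: a volt is a weber per second),
      = kg·m²·s⁻²·A⁻¹.
  So Wb⁻¹ = kg⁻¹·m⁻²·s²·A.
  Combining: Sv·T·m²·Bq·Wb⁻¹ = (m²·s⁻²) · (kg·s⁻²·A⁻¹) · m² · s⁻¹ · (kg⁻¹·m⁻²·s²·A) = m²·s⁻³.
Both reduce to m²·s⁻³.

Yes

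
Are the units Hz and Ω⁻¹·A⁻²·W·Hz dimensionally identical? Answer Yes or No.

Yes

Left side:
  Hz = s⁻¹.
Right side:
  Ω = V/A (resistance = voltage per current),
      = kg·m²·s⁻³·A⁻².
  So Ω⁻¹ = kg⁻¹·m⁻²·s³·A².
  W = J/s (power = energy per time),
      = kg·m²·s⁻³.
  Hz = 1/s = s⁻¹ (frequency is cycles per second).
  Combining: Ω⁻¹·A⁻²·W·Hz = (kg⁻¹·m⁻²·s³·A²) · A⁻² · (kg·m²·s⁻³) · s⁻¹ = s⁻¹.
Both reduce to s⁻¹.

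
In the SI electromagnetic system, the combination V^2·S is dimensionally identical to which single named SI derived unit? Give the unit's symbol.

W

V = kg·m²·s⁻³·A⁻¹.
So V² = kg²·m⁴·s⁻⁶·A⁻².
S = kg⁻¹·m⁻²·s³·A².
Combining: V²·S = (kg²·m⁴·s⁻⁶·A⁻²) · (kg⁻¹·m⁻²·s³·A²) = kg·m²·s⁻³.
kg·m²·s⁻³ is the base-SI form of the watt.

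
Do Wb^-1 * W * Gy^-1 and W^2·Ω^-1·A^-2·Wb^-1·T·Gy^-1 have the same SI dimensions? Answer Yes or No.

No

Left side:
  Wb = V·s (flux: a volt is a weber per second),
      = kg·m²·s⁻²·A⁻¹.
  So Wb⁻¹ = kg⁻¹·m⁻²·s²·A.
  W = J/s (power = energy per time),
      = kg·m²·s⁻³.
  Gy = J/kg (absorbed dose = energy per mass),
      = m²·s⁻².
  So Gy⁻¹ = m⁻²·s².
  Combining: Wb⁻¹·W·Gy⁻¹ = (kg⁻¹·m⁻²·s²·A) · (kg·m²·s⁻³) · (m⁻²·s²) = m⁻²·s·A.
Right side:
  W = J/s (power = energy per time),
      = kg·m²·s⁻³.
  So W² = kg²·m⁴·s⁻⁶.
  Ω = V/A (resistance = voltage per current),
      = kg·m²·s⁻³·A⁻².
  So Ω⁻¹ = kg⁻¹·m⁻²·s³·A².
  Wb = V·s (flux: a volt is a weber per second),
      = kg·m²·s⁻²·A⁻¹.
  So Wb⁻¹ = kg⁻¹·m⁻²·s²·A.
  T = Wb/m² (flux density = flux per area),
      = kg·s⁻²·A⁻¹.
  Gy = J/kg (absorbed dose = energy per mass),
      = m²·s⁻².
  So Gy⁻¹ = m⁻²·s².
  Combining: W²·Ω⁻¹·A⁻²·Wb⁻¹·T·Gy⁻¹ = (kg²·m⁴·s⁻⁶) · (kg⁻¹·m⁻²·s³·A²) · A⁻² · (kg⁻¹·m⁻²·s²·A) · (kg·s⁻²·A⁻¹) · (m⁻²·s²) = kg·m⁻²·s⁻¹.
Left is m⁻²·s·A; right is kg·m⁻²·s⁻¹ — different.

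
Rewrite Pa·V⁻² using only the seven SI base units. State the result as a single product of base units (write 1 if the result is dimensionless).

Pa = N/m² (pressure = force per area),
    = kg·m⁻¹·s⁻².
V = W/A (potential = power per current),
    = kg·m²·s⁻³·A⁻¹.
So V⁻² = kg⁻²·m⁻⁴·s⁶·A².
Combining: Pa·V⁻² = (kg·m⁻¹·s⁻²) · (kg⁻²·m⁻⁴·s⁶·A²) = kg⁻¹·m⁻⁵·s⁴·A².

kg⁻¹·m⁻⁵·s⁴·A²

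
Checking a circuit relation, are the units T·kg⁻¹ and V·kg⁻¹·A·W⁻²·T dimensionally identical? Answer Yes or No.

No

Left side:
  T = kg·s⁻²·A⁻¹.
  Combining: T·kg⁻¹ = (kg·s⁻²·A⁻¹) · kg⁻¹ = s⁻²·A⁻¹.
Right side:
  V = W/A (potential = power per current),
      = kg·m²·s⁻³·A⁻¹.
  W = J/s (power = energy per time),
      = kg·m²·s⁻³.
  So W⁻² = kg⁻²·m⁻⁴·s⁶.
  T = Wb/m² (flux density = flux per area),
      = kg·s⁻²·A⁻¹.
  Combining: V·kg⁻¹·A·W⁻²·T = (kg·m²·s⁻³·A⁻¹) · kg⁻¹ · A · (kg⁻²·m⁻⁴·s⁶) · (kg·s⁻²·A⁻¹) = kg⁻¹·m⁻²·s·A⁻¹.
Left is s⁻²·A⁻¹; right is kg⁻¹·m⁻²·s·A⁻¹ — different.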